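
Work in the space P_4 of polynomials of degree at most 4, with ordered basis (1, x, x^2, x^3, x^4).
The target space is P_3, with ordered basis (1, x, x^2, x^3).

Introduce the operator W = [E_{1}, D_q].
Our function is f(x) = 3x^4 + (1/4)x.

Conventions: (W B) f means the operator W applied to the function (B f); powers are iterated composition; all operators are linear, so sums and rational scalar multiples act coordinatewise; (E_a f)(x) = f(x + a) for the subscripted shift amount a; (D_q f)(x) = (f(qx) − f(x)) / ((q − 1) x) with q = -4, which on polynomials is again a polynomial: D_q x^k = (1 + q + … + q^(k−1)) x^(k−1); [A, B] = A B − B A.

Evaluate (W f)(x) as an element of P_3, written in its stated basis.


the image equals g(x) = -615x^2 - 405x - 165

D_q f = -153x^3 + 1/4
E_{1} D_q f = -153x^3 - 459x^2 - 459x - 611/4
E_{1} f = 3x^4 + 12x^3 + 18x^2 + (49/4)x + 13/4
D_q E_{1} f = -153x^3 + 156x^2 - 54x + 49/4
[E_{1}, D_q] f = -615x^2 - 405x - 165


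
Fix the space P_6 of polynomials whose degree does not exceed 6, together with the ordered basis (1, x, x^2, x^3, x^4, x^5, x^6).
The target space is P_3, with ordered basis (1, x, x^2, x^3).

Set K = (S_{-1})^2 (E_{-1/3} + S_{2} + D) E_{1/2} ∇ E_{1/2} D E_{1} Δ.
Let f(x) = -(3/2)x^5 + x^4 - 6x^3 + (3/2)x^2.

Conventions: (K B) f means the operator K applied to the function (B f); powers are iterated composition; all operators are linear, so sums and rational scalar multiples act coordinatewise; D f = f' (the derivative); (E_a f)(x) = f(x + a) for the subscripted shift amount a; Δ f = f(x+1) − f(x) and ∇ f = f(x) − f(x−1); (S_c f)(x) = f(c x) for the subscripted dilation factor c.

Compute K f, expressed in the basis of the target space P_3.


g(x) = -450x^2 - 1128x - 960

Δ f = -(15/2)x^4 - 11x^3 - 27x^2 - (37/2)x - 5
E_{1} Δ f = -(15/2)x^4 - 41x^3 - 105x^2 - (271/2)x - 69
D E_{1} Δ f = -30x^3 - 123x^2 - 210x - 271/2
E_{1/2} (D E_{1}) Δ f = -30x^3 - 168x^2 - (711/2)x - 275
∇ E_{1/2} (D E_{1}) Δ f = -90x^2 - 246x - 435/2
E_{1/2} (∇ E_{1/2}) (D E_{1}) Δ f = -90x^2 - 336x - 363
E_{-1/3} (E_{1/2} ∇ E_{1/2} D E_{1}) Δ f = -90x^2 - 276x - 261
S_{2} (E_{1/2} ∇ E_{1/2} D E_{1}) Δ f = -360x^2 - 672x - 363
D (E_{1/2} ∇ E_{1/2} D E_{1}) Δ f = -180x - 336
(E_{-1/3} + S_{2} + D) (E_{1/2} ∇ E_{1/2} D E_{1}) Δ f = -450x^2 - 1128x - 960
S_{-1} (E_{-1/3} + S_{2} + D) (E_{1/2} ∇ E_{1/2} D E_{1}) Δ f = -450x^2 + 1128x - 960
S_{-1} S_{-1} (E_{-1/3} + S_{2} + D) (E_{1/2} ∇ E_{1/2} D E_{1}) Δ f = -450x^2 - 1128x - 960


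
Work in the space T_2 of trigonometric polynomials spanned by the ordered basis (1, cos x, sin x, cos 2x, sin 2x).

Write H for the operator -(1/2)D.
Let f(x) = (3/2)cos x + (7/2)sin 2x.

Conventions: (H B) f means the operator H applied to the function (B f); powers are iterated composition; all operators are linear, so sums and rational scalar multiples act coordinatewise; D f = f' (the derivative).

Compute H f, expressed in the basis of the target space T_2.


the result is g(x) = (3/4)sin x - (7/2)cos 2x

D f = -(3/2)sin x + 7cos 2x
(-(1/2)D) f = (3/4)sin x - (7/2)cos 2x


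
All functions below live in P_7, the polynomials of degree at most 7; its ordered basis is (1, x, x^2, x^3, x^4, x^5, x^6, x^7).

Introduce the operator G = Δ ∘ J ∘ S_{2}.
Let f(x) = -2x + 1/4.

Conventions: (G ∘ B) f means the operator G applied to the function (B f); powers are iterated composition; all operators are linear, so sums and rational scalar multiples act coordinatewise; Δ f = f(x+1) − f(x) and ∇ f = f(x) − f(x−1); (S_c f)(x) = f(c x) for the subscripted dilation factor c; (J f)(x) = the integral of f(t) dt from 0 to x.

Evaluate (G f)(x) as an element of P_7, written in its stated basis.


the result is g(x) = -4x - 7/4

S_{2} f = -4x + 1/4
J S_{2} f = -2x^2 + (1/4)x
Δ J S_{2} f = -4x - 7/4


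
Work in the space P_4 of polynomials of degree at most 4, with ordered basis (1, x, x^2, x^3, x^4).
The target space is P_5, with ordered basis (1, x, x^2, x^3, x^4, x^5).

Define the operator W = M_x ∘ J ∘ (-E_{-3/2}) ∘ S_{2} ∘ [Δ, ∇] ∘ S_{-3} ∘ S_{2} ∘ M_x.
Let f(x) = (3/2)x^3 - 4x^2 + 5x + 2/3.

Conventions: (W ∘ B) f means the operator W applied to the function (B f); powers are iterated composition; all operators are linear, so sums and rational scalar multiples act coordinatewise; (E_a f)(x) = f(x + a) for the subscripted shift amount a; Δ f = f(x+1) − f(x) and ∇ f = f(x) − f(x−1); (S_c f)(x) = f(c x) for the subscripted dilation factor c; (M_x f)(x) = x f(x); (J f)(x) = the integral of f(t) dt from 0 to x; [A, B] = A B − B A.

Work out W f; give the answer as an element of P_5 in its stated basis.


M_x f = (3/2)x^4 - 4x^3 + 5x^2 + (2/3)x
S_{2} M_x f = 24x^4 - 32x^3 + 20x^2 + (4/3)x
S_{-3} S_{2} M_x f = 1944x^4 + 864x^3 + 180x^2 - 4x
∇ (S_{-3} ∘ S_{2} ∘ M_x) f = 7776x^3 - 9072x^2 + 5544x - 1264
Δ ∇ (S_{-3} ∘ S_{2} ∘ M_x) f = 23328x^2 + 5184x + 4248
Δ (S_{-3} ∘ S_{2} ∘ M_x) f = 7776x^3 + 14256x^2 + 10728x + 2984
∇ Δ (S_{-3} ∘ S_{2} ∘ M_x) f = 23328x^2 + 5184x + 4248
[Δ, ∇] (S_{-3} ∘ S_{2} ∘ M_x) f = 0
S_{2} [Δ, ∇] (S_{-3} ∘ S_{2} ∘ M_x) f = 0
E_{-3/2} (S_{2} ∘ [Δ, ∇] ∘ S_{-3} ∘ S_{2} ∘ M_x) f = 0
(-E_{-3/2}) (S_{2} ∘ [Δ, ∇] ∘ S_{-3} ∘ S_{2} ∘ M_x) f = 0
J (-E_{-3/2}) (S_{2} ∘ [Δ, ∇] ∘ S_{-3} ∘ S_{2} ∘ M_x) f = 0
M_x J (-E_{-3/2}) (S_{2} ∘ [Δ, ∇] ∘ S_{-3} ∘ S_{2} ∘ M_x) f = 0

the image equals g(x) = 0


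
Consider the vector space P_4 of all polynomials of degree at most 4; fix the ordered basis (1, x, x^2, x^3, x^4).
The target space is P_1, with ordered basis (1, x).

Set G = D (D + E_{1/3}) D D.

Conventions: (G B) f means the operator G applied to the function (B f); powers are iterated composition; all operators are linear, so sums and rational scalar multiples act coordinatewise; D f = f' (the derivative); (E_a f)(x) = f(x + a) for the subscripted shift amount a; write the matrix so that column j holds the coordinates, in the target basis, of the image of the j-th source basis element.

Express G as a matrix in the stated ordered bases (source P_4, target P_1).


the matrix is [[0, 0, 0, 6, 32]; [0, 0, 0, 0, 24]] (rows listed top to bottom)

image of 1: 0
image of x: 0
image of x^2: 0
image of x^3: 6
image of x^4: 24x + 32
each image's coordinates form column j of the matrix


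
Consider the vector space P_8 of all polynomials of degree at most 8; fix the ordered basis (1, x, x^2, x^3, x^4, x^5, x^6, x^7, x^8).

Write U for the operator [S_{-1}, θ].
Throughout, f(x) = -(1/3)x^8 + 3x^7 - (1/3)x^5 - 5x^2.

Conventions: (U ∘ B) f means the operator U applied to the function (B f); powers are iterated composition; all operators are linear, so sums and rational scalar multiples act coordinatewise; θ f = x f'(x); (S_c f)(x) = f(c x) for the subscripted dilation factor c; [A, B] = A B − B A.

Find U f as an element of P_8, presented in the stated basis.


g(x) = 0

θ f = -(8/3)x^8 + 21x^7 - (5/3)x^5 - 10x^2
S_{-1} θ f = -(8/3)x^8 - 21x^7 + (5/3)x^5 - 10x^2
S_{-1} f = -(1/3)x^8 - 3x^7 + (1/3)x^5 - 5x^2
θ S_{-1} f = -(8/3)x^8 - 21x^7 + (5/3)x^5 - 10x^2
[S_{-1}, θ] f = 0


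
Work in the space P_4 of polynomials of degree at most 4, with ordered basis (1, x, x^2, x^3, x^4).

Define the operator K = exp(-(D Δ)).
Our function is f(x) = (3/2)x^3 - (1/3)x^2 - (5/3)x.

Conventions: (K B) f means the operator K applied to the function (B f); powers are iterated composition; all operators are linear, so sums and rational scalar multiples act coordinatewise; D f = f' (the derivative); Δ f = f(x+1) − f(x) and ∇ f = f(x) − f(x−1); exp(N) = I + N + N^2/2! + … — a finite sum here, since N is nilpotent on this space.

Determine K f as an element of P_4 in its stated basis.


order-1 term: -9x - 23/6
the series for exp(-(D Δ)) f terminates at order 1
exp(-(D Δ)) f = (3/2)x^3 - (1/3)x^2 - (32/3)x - 23/6

g(x) = (3/2)x^3 - (1/3)x^2 - (32/3)x - 23/6


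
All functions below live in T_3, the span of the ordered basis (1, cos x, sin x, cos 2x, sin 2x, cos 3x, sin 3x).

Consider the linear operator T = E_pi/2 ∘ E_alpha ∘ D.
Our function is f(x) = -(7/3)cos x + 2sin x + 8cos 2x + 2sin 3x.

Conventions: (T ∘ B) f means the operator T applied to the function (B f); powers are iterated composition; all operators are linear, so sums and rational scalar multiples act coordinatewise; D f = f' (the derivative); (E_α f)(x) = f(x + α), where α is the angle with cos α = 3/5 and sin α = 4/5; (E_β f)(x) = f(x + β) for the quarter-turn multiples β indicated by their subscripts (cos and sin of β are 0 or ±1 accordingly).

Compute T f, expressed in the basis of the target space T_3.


g(x) = -(1/5)cos x - (46/15)sin x + (384/25)cos 2x - (112/25)sin 2x + (264/125)cos 3x - (702/125)sin 3x

D f = 2cos x + (7/3)sin x - 16sin 2x + 6cos 3x
E_alpha D f = (46/15)cos x - (1/5)sin x - (384/25)cos 2x + (112/25)sin 2x - (702/125)cos 3x - (264/125)sin 3x
E_pi/2 E_alpha D f = -(1/5)cos x - (46/15)sin x + (384/25)cos 2x - (112/25)sin 2x + (264/125)cos 3x - (702/125)sin 3x


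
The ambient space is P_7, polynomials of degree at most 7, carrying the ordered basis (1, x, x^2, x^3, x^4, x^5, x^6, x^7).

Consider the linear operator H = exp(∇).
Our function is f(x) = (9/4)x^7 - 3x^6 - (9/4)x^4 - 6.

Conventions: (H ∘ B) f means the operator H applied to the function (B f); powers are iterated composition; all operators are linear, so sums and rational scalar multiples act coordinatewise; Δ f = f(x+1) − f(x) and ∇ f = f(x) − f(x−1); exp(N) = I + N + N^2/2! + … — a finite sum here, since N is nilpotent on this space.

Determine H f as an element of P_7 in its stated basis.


g(x) = (9/4)x^7 + (51/4)x^6 - 18x^5 - 81x^4 + (519/4)x^3 + (99/2)x^2 - (675/4)x + 39

order-1 term: (63/4)x^6 - (261/4)x^5 + (495/4)x^4 - (591/4)x^3 + (423/4)x^2 - (171/4)x + 15/2
order-2 term: (189/4)x^5 - (1125/4)x^4 + (2925/4)x^3 - (4149/4)x^2 + (3141/4)x - 501/2
order-3 term: (315/4)x^4 - (1065/2)x^3 + (5805/4)x^2 - (3753/2)x + 3843/4
order-4 term: (315/4)x^3 - (1035/2)x^2 + (4815/4)x - 3939/4
order-5 term: (189/4)x^2 - (1017/4)x + 360
order-6 term: (63/4)x - 201/4
order-7 term: 9/4
the series for exp(∇) f terminates at order 7
exp(∇) f = (9/4)x^7 + (51/4)x^6 - 18x^5 - 81x^4 + (519/4)x^3 + (99/2)x^2 - (675/4)x + 39


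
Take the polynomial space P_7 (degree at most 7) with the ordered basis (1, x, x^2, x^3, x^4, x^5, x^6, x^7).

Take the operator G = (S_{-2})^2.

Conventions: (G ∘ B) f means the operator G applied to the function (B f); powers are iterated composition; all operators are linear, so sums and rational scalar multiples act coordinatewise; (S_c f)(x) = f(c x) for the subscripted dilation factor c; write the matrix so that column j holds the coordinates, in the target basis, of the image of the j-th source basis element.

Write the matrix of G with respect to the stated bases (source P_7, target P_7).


the matrix is [[1, 0, 0, 0, 0, 0, 0, 0]; [0, 4, 0, 0, 0, 0, 0, 0]; [0, 0, 16, 0, 0, 0, 0, 0]; [0, 0, 0, 64, 0, 0, 0, 0]; [0, 0, 0, 0, 256, 0, 0, 0]; [0, 0, 0, 0, 0, 1024, 0, 0]; [0, 0, 0, 0, 0, 0, 4096, 0]; [0, 0, 0, 0, 0, 0, 0, 16384]] (rows listed top to bottom)

image of 1: 1
image of x: 4x
image of x^2: 16x^2
image of x^3: 64x^3
image of x^4: 256x^4
image of x^5: 1024x^5
image of x^6: 4096x^6
image of x^7: 16384x^7
each image's coordinates form column j of the matrix


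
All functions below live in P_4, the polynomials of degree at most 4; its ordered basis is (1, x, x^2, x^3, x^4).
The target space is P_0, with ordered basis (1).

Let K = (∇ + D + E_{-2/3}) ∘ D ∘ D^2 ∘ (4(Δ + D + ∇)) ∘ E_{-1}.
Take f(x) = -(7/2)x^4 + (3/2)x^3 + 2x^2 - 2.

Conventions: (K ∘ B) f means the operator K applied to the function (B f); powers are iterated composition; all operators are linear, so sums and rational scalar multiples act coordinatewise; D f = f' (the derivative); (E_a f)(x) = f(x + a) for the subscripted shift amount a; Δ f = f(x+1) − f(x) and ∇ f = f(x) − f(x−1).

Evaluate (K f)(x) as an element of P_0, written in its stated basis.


the image equals g(x) = -1008

E_{-1} f = -(7/2)x^4 + (31/2)x^3 - (47/2)x^2 + (29/2)x - 5
Δ E_{-1} f = -14x^3 + (51/2)x^2 - (29/2)x + 3
D E_{-1} f = -14x^3 + (93/2)x^2 - 47x + 29/2
∇ E_{-1} f = -14x^3 + (135/2)x^2 - (215/2)x + 57
(Δ + D + ∇) E_{-1} f = -42x^3 + (279/2)x^2 - 169x + 149/2
(4(Δ + D + ∇)) E_{-1} f = -168x^3 + 558x^2 - 676x + 298
D (4(Δ + D + ∇)) E_{-1} f = -504x^2 + 1116x - 676
D D (4(Δ + D + ∇)) E_{-1} f = -1008x + 1116
D D^2 (4(Δ + D + ∇)) E_{-1} f = -1008
∇ D D^2 (4(Δ + D + ∇)) E_{-1} f = 0
D D D^2 (4(Δ + D + ∇)) E_{-1} f = 0
E_{-2/3} D D^2 (4(Δ + D + ∇)) E_{-1} f = -1008
(∇ + D + E_{-2/3}) D D^2 (4(Δ + D + ∇)) E_{-1} f = -1008


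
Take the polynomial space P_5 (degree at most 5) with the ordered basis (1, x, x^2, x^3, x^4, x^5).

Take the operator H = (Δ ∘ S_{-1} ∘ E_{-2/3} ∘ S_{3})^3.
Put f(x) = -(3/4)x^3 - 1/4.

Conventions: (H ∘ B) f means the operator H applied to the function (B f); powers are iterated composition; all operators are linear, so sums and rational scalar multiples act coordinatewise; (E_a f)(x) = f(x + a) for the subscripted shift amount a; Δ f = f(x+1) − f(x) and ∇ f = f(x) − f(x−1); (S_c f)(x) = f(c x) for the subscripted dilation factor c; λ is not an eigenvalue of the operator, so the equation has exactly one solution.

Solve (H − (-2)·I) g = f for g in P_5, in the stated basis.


write g with unknown coordinates in the stated basis and equate coefficients in (H − (-2)·I) g = f
solving from the highest basis element down gives g = -(3/8)x^3 + 820
check: H g = -6561/4
so H g − (-2)·g = -(3/4)x^3 - 1/4 = f ✓

the image equals g(x) = -(3/8)x^3 + 820


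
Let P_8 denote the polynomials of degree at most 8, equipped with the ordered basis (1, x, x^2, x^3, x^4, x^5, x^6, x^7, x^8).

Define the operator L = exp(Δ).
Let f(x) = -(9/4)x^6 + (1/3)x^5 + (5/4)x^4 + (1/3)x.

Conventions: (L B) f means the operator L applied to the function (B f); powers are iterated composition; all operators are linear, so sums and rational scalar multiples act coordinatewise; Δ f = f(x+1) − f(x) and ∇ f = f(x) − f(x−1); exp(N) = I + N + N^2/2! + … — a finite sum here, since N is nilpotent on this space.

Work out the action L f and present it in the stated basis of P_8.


the result is g(x) = -(9/4)x^6 - (79/6)x^5 - (775/12)x^4 - (640/3)x^3 - (5695/12)x^2 - (1955/3)x - 1261/3

order-1 term: -(27/2)x^5 - (385/12)x^4 - (110/3)x^3 - (275/12)x^2 - (41/6)x - 1/3
order-2 term: -(135/4)x^4 - (395/3)x^3 - (875/4)x^2 - (1055/6)x - 56
order-3 term: -45x^3 - (1195/6)x^2 - (645/2)x - 560/3
order-4 term: -(135/4)x^2 - (400/3)x - 425/3
order-5 term: -(27/2)x - 401/12
order-6 term: -9/4
the series for exp(Δ) f terminates at order 6
exp(Δ) f = -(9/4)x^6 - (79/6)x^5 - (775/12)x^4 - (640/3)x^3 - (5695/12)x^2 - (1955/3)x - 1261/3


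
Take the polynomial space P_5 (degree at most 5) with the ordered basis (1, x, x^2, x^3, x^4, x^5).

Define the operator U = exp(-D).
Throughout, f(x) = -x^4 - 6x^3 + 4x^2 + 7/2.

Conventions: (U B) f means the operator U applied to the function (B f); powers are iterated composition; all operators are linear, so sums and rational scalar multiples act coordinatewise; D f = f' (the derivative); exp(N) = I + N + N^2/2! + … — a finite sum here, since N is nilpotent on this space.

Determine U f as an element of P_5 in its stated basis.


order-1 term: 4x^3 + 18x^2 - 8x
order-2 term: -6x^2 - 18x + 4
order-3 term: 4x + 6
order-4 term: -1
the series for exp(-D) f terminates at order 4
exp(-D) f = -x^4 - 2x^3 + 16x^2 - 22x + 25/2

the image equals g(x) = -x^4 - 2x^3 + 16x^2 - 22x + 25/2


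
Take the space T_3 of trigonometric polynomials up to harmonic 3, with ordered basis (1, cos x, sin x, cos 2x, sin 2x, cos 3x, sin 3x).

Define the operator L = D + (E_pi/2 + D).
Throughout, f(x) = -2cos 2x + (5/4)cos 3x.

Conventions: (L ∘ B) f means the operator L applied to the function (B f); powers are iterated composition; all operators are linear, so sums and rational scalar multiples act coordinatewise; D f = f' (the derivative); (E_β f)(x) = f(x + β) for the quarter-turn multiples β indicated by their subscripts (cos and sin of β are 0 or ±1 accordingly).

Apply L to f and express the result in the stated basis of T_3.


D f = 4sin 2x - (15/4)sin 3x
E_pi/2 f = 2cos 2x + (5/4)sin 3x
D f = 4sin 2x - (15/4)sin 3x
(E_pi/2 + D) f = 2cos 2x + 4sin 2x - (5/2)sin 3x
(D + (E_pi/2 + D)) f = 2cos 2x + 8sin 2x - (25/4)sin 3x

g(x) = 2cos 2x + 8sin 2x - (25/4)sin 3x


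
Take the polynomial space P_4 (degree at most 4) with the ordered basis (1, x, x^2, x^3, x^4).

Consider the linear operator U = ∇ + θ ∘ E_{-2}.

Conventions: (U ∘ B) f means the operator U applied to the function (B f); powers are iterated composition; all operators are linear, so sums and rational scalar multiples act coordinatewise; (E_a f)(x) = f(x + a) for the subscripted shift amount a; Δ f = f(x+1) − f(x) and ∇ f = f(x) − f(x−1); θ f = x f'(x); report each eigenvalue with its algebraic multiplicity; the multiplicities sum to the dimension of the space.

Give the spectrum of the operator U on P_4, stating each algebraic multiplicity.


λ = 0 (multiplicity 1), λ = 1 (multiplicity 1), λ = 2 (multiplicity 1), λ = 3 (multiplicity 1), λ = 4 (multiplicity 1)

image of 1: 0
image of x: x + 1
image of x^2: 2x^2 - 2x - 1
image of x^3: 3x^3 - 9x^2 + 9x + 1
image of x^4: 4x^4 - 20x^3 + 42x^2 - 28x - 1
the matrix is upper triangular; its diagonal is (0, 1, 2, 3, 4)
for a triangular matrix the eigenvalues are the diagonal entries, with algebraic multiplicity their repetition count


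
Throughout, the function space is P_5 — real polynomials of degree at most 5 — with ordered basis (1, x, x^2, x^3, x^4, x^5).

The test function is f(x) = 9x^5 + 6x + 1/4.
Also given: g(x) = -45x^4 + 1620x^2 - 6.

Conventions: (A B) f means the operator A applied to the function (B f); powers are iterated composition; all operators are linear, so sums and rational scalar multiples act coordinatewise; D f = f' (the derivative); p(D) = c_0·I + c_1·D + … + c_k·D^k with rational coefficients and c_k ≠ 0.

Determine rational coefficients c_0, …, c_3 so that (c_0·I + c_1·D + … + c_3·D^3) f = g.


D^0 f = 9x^5 + 6x + 1/4
D^1 f = 45x^4 + 6
D^2 f = 180x^3
D^3 f = 540x^2
matching coefficients of g against c_0 f + c_1 Df + … from the top degree down determines the c_i
solution: c_0 = 0, c_1 = -1, c_2 = 0, c_3 = 3

c_0 = 0, c_1 = -1, c_2 = 0, c_3 = 3


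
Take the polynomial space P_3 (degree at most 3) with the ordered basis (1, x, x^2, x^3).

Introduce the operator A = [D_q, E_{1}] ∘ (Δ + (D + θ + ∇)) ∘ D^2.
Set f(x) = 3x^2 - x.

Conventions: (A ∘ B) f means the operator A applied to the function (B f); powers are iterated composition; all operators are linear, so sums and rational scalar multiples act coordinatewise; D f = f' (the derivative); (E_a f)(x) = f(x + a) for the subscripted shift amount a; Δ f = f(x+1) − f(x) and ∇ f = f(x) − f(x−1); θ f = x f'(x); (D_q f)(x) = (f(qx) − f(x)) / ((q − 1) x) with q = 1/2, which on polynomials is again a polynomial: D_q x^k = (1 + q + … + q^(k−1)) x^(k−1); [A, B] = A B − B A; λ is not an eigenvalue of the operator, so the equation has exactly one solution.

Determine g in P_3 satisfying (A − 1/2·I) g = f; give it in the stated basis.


write g with unknown coordinates in the stated basis and equate coefficients in (A − 1/2·I) g = f
solving from the highest basis element down gives g = -6x^2 + 2x
check: A g = 0
so A g − 1/2·g = 3x^2 - x = f ✓

the image equals g(x) = -6x^2 + 2x


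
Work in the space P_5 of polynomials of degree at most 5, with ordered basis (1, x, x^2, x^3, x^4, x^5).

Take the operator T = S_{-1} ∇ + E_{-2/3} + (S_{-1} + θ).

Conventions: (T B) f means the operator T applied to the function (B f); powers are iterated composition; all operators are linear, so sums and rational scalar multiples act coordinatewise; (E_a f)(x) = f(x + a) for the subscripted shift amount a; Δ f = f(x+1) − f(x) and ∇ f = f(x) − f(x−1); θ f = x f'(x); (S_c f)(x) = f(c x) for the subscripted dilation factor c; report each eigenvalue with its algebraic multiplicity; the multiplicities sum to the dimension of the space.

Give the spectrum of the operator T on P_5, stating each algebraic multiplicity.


λ = 1 (multiplicity 1), λ = 2 (multiplicity 1), λ = 3 (multiplicity 1), λ = 4 (multiplicity 1), λ = 5 (multiplicity 1), λ = 6 (multiplicity 1)

image of 1: 2
image of x: x + 1/3
image of x^2: 4x^2 - (10/3)x - 5/9
image of x^3: 3x^3 + x^2 + (13/3)x + 19/27
image of x^4: 6x^4 - (20/3)x^3 - (10/3)x^2 - (140/27)x - 65/81
image of x^5: 5x^5 + (5/3)x^4 + (130/9)x^3 + (190/27)x^2 + (485/81)x + 211/243
the matrix is upper triangular; its diagonal is (2, 1, 4, 3, 6, 5)
for a triangular matrix the eigenvalues are the diagonal entries, with algebraic multiplicity their repetition count


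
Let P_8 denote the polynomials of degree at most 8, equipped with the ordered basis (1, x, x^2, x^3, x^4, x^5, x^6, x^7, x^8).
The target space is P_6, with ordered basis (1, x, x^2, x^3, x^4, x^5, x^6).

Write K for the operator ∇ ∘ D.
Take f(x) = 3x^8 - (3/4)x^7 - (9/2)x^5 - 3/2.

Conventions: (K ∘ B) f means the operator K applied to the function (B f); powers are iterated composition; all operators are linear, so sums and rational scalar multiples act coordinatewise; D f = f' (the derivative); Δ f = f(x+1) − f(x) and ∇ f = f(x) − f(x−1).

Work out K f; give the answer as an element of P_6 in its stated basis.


D f = 24x^7 - (21/4)x^6 - (45/2)x^4
∇ D f = 168x^6 - (1071/2)x^5 + (3675/4)x^4 - 1035x^3 + (2871/4)x^2 - (579/2)x + 207/4

g(x) = 168x^6 - (1071/2)x^5 + (3675/4)x^4 - 1035x^3 + (2871/4)x^2 - (579/2)x + 207/4


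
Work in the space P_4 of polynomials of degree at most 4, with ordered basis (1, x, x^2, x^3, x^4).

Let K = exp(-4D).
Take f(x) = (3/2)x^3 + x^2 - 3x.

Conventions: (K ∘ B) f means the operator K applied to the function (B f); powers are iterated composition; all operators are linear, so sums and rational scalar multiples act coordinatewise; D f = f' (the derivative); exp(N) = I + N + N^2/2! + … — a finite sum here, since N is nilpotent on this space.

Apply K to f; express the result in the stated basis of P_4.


order-1 term: -18x^2 - 8x + 12
order-2 term: 72x + 16
order-3 term: -96
the series for exp(-4D) f terminates at order 3
exp(-4D) f = (3/2)x^3 - 17x^2 + 61x - 68

the result is g(x) = (3/2)x^3 - 17x^2 + 61x - 68


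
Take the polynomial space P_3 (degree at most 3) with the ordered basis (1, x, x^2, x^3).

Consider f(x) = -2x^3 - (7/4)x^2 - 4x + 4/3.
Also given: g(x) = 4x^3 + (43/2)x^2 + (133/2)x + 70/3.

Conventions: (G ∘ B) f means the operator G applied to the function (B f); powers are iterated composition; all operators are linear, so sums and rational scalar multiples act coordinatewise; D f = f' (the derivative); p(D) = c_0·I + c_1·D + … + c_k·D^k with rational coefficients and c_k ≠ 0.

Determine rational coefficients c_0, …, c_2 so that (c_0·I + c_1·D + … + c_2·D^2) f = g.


D^0 f = -2x^3 - (7/4)x^2 - 4x + 4/3
D^1 f = -6x^2 - (7/2)x - 4
D^2 f = -12x - 7/2
matching coefficients of g against c_0 f + c_1 Df + … from the top degree down determines the c_i
solution: c_0 = -2, c_1 = -3, c_2 = -4

c_0 = -2, c_1 = -3, c_2 = -4


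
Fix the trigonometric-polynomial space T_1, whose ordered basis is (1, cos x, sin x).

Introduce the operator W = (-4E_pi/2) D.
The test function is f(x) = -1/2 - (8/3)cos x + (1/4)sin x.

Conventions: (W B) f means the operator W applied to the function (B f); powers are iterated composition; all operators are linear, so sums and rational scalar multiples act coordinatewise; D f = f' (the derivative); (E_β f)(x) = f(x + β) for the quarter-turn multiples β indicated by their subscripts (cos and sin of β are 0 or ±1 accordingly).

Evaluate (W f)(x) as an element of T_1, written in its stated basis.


g(x) = -(32/3)cos x + sin x

D f = (1/4)cos x + (8/3)sin x
E_pi/2 D f = (8/3)cos x - (1/4)sin x
(-4E_pi/2) D f = -(32/3)cos x + sin x


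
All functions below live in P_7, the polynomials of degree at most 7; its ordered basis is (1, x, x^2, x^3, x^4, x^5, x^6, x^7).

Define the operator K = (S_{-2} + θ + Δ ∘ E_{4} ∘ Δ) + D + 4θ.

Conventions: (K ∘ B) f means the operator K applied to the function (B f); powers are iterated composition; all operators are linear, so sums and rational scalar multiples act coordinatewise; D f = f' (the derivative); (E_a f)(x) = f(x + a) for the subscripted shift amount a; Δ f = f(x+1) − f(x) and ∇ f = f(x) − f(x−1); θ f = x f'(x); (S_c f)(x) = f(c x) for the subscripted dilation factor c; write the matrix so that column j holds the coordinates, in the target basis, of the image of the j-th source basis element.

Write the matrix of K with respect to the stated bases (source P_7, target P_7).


the matrix is [[1, 1, 2, 30, 302, 2550, 19502, 140070]; [0, 3, 2, 6, 120, 1510, 15300, 136514]; [0, 0, 14, 3, 12, 300, 4530, 53550]; [0, 0, 0, 7, 4, 20, 600, 10570]; [0, 0, 0, 0, 36, 5, 30, 1050]; [0, 0, 0, 0, 0, -7, 6, 42]; [0, 0, 0, 0, 0, 0, 94, 7]; [0, 0, 0, 0, 0, 0, 0, -93]] (rows listed top to bottom)

image of 1: 1
image of x: 3x + 1
image of x^2: 14x^2 + 2x + 2
image of x^3: 7x^3 + 3x^2 + 6x + 30
image of x^4: 36x^4 + 4x^3 + 12x^2 + 120x + 302
image of x^5: -7x^5 + 5x^4 + 20x^3 + 300x^2 + 1510x + 2550
image of x^6: 94x^6 + 6x^5 + 30x^4 + 600x^3 + 4530x^2 + 15300x + 19502
image of x^7: -93x^7 + 7x^6 + 42x^5 + 1050x^4 + 10570x^3 + 53550x^2 + 136514x + 140070
each image's coordinates form column j of the matrix


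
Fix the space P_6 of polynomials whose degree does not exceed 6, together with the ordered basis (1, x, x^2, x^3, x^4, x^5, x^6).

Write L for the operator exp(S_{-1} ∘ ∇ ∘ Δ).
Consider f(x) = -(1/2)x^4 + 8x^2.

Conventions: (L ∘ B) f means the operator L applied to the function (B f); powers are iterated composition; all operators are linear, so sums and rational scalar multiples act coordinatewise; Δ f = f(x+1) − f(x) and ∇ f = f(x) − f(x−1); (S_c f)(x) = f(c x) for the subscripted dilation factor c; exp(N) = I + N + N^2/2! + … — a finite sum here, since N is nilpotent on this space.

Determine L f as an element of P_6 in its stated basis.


the image equals g(x) = -(1/2)x^4 + 2x^2 + 9

order-1 term: -6x^2 + 15
order-2 term: -6
the series for exp(S_{-1} ∘ ∇ ∘ Δ) f terminates at order 2
exp(S_{-1} ∘ ∇ ∘ Δ) f = -(1/2)x^4 + 2x^2 + 9


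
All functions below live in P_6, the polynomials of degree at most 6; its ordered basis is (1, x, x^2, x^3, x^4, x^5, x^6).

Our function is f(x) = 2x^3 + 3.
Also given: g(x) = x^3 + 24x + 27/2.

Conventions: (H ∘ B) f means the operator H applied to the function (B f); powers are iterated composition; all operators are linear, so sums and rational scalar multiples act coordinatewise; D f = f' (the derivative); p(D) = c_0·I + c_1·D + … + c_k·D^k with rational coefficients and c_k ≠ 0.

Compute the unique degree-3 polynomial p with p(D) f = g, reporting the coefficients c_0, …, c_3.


D^0 f = 2x^3 + 3
D^1 f = 6x^2
D^2 f = 12x
D^3 f = 12
matching coefficients of g against c_0 f + c_1 Df + … from the top degree down determines the c_i
solution: c_0 = 1/2, c_1 = 0, c_2 = 2, c_3 = 1

c_0 = 1/2, c_1 = 0, c_2 = 2, c_3 = 1


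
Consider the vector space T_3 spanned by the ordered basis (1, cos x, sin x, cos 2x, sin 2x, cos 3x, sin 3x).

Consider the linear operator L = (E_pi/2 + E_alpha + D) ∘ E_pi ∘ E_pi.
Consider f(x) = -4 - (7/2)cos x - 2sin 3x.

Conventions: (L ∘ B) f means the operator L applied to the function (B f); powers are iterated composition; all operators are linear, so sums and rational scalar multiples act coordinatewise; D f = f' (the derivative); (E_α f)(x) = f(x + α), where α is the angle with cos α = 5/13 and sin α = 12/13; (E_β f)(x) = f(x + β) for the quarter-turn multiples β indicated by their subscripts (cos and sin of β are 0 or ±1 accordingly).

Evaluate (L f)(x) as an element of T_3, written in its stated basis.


g(x) = -8 - (35/26)cos x + (133/13)sin x - (7132/2197)cos 3x + (4070/2197)sin 3x

E_pi f = -4 + (7/2)cos x + 2sin 3x
E_pi E_pi f = -4 - (7/2)cos x - 2sin 3x
E_pi/2 (E_pi ∘ E_pi) f = -4 + (7/2)sin x + 2cos 3x
E_alpha (E_pi ∘ E_pi) f = -4 - (35/26)cos x + (42/13)sin x + (1656/2197)cos 3x + (4070/2197)sin 3x
D (E_pi ∘ E_pi) f = (7/2)sin x - 6cos 3x
(E_pi/2 + E_alpha + D) (E_pi ∘ E_pi) f = -8 - (35/26)cos x + (133/13)sin x - (7132/2197)cos 3x + (4070/2197)sin 3x


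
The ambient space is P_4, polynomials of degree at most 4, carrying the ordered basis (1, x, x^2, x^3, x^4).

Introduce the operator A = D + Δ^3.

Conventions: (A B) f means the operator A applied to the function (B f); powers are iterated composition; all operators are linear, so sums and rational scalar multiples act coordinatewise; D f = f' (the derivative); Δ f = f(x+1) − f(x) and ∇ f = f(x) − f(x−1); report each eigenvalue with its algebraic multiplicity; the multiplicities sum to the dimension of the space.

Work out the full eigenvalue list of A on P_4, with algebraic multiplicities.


λ = 0 (multiplicity 5)

image of 1: 0
image of x: 1
image of x^2: 2x
image of x^3: 3x^2 + 6
image of x^4: 4x^3 + 24x + 36
the matrix is upper triangular; its diagonal is (0, 0, 0, 0, 0)
for a triangular matrix the eigenvalues are the diagonal entries, with algebraic multiplicity their repetition count


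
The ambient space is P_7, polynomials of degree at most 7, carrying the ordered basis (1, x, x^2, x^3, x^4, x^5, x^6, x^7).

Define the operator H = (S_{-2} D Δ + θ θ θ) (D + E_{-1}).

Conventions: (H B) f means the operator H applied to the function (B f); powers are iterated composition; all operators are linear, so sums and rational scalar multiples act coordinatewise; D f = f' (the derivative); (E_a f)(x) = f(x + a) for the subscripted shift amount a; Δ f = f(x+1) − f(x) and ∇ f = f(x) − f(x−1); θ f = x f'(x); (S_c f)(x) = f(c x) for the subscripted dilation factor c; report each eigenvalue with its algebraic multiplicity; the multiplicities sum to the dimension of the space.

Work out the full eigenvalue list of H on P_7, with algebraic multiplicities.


image of 1: 0
image of x: x
image of x^2: 8x^2 + 2
image of x^3: 27x^3 - 9x + 3
image of x^4: 64x^4 + 96x^2 - 28x + 16
image of x^5: 125x^5 + 110x^3 + 40x^2 - 155x + 15
image of x^6: 216x^6 + 1440x^4 - 1020x^3 + 1080x^2 - 186x + 36
image of x^7: 343x^7 + 1281x^5 - 560x^4 - 3535x^3 + 1092x^2 - 497x + 35
the matrix is upper triangular; its diagonal is (0, 1, 8, 27, 64, 125, 216, 343)
for a triangular matrix the eigenvalues are the diagonal entries, with algebraic multiplicity their repetition count

λ = 0 (multiplicity 1), λ = 1 (multiplicity 1), λ = 8 (multiplicity 1), λ = 27 (multiplicity 1), λ = 64 (multiplicity 1), λ = 125 (multiplicity 1), λ = 216 (multiplicity 1), λ = 343 (multiplicity 1)


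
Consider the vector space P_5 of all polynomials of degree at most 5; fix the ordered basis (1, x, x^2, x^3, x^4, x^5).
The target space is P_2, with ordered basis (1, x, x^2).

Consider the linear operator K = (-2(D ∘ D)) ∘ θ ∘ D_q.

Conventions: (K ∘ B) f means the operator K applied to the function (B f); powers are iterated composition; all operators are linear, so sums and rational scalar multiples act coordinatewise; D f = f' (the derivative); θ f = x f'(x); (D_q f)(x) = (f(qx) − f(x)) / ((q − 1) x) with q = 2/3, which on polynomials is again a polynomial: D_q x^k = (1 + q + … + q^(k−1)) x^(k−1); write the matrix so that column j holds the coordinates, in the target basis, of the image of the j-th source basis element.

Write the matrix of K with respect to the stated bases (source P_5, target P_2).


the matrix is [[0, 0, 0, -152/9, 0, 0]; [0, 0, 0, 0, -260/3, 0]; [0, 0, 0, 0, 0, -6752/27]] (rows listed top to bottom)

image of 1: 0
image of x: 0
image of x^2: 0
image of x^3: -152/9
image of x^4: -(260/3)x
image of x^5: -(6752/27)x^2
each image's coordinates form column j of the matrix


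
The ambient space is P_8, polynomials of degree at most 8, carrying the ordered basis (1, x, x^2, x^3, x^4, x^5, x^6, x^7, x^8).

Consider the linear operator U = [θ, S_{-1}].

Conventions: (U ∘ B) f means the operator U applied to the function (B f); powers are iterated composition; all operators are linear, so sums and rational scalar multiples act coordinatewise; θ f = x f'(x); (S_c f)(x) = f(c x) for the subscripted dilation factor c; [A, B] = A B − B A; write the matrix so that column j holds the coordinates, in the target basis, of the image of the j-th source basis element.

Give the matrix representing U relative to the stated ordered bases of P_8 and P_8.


the matrix is [[0, 0, 0, 0, 0, 0, 0, 0, 0]; [0, 0, 0, 0, 0, 0, 0, 0, 0]; [0, 0, 0, 0, 0, 0, 0, 0, 0]; [0, 0, 0, 0, 0, 0, 0, 0, 0]; [0, 0, 0, 0, 0, 0, 0, 0, 0]; [0, 0, 0, 0, 0, 0, 0, 0, 0]; [0, 0, 0, 0, 0, 0, 0, 0, 0]; [0, 0, 0, 0, 0, 0, 0, 0, 0]; [0, 0, 0, 0, 0, 0, 0, 0, 0]] (rows listed top to bottom)

image of 1: 0
image of x: 0
image of x^2: 0
image of x^3: 0
image of x^4: 0
image of x^5: 0
image of x^6: 0
image of x^7: 0
image of x^8: 0
each image's coordinates form column j of the matrix


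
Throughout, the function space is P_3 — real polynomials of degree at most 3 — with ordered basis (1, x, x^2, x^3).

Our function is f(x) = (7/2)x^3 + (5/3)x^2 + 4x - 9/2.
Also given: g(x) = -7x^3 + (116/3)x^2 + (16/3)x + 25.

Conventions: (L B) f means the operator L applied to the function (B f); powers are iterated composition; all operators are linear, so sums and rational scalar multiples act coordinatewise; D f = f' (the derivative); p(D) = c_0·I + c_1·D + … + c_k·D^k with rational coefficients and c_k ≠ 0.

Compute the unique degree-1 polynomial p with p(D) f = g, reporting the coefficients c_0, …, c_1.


p(D) = -2·I + 4·D, i.e. c_0 = -2, c_1 = 4

D^0 f = (7/2)x^3 + (5/3)x^2 + 4x - 9/2
D^1 f = (21/2)x^2 + (10/3)x + 4
matching coefficients of g against c_0 f + c_1 Df + … from the top degree down determines the c_i
solution: c_0 = -2, c_1 = 4


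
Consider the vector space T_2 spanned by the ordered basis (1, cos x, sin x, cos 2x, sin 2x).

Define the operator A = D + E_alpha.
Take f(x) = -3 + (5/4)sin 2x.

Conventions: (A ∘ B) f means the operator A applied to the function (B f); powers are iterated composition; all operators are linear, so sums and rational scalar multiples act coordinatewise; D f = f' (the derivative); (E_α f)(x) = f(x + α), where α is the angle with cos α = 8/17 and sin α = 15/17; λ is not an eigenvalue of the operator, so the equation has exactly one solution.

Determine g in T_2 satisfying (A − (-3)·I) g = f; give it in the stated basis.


write g with unknown coordinates in the stated basis and equate coefficients in (A − (-3)·I) g = f
solving from the highest basis element down gives g = -3/4 - (409/1616)cos 2x + (353/1616)sin 2x
check: A g = -3/4 + (1227/1616)cos 2x + (961/1616)sin 2x
so A g − (-3)·g = -3 + (5/4)sin 2x = f ✓

g(x) = -3/4 - (409/1616)cos 2x + (353/1616)sin 2x


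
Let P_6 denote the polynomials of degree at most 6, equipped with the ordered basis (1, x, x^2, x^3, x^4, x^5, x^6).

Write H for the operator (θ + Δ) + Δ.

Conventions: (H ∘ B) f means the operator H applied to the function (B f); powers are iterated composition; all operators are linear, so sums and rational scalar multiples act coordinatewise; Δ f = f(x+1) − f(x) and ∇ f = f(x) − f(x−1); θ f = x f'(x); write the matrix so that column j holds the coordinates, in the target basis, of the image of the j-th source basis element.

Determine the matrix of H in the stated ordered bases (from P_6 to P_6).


image of 1: 0
image of x: x + 2
image of x^2: 2x^2 + 4x + 2
image of x^3: 3x^3 + 6x^2 + 6x + 2
image of x^4: 4x^4 + 8x^3 + 12x^2 + 8x + 2
image of x^5: 5x^5 + 10x^4 + 20x^3 + 20x^2 + 10x + 2
image of x^6: 6x^6 + 12x^5 + 30x^4 + 40x^3 + 30x^2 + 12x + 2
each image's coordinates form column j of the matrix

the matrix is [[0, 2, 2, 2, 2, 2, 2]; [0, 1, 4, 6, 8, 10, 12]; [0, 0, 2, 6, 12, 20, 30]; [0, 0, 0, 3, 8, 20, 40]; [0, 0, 0, 0, 4, 10, 30]; [0, 0, 0, 0, 0, 5, 12]; [0, 0, 0, 0, 0, 0, 6]] (rows listed top to bottom)


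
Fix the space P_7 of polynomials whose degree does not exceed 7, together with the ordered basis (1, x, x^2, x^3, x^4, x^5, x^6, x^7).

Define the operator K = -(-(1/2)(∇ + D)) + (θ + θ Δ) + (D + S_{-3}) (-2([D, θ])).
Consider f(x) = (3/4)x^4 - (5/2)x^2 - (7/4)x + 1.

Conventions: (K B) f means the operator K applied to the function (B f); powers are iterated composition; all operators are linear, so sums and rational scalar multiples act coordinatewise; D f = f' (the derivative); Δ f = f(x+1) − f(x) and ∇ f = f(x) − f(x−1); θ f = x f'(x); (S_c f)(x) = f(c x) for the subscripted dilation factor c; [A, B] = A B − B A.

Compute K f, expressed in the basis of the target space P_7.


g(x) = 3x^4 + 174x^3 - (65/4)x^2 - (149/4)x + 101/8

∇ f = 3x^3 - (9/2)x^2 - 2x
D f = 3x^3 - 5x - 7/4
(∇ + D) f = 6x^3 - (9/2)x^2 - 7x - 7/4
(-(1/2)(∇ + D)) f = -3x^3 + (9/4)x^2 + (7/2)x + 7/8
(-(-(1/2)(∇ + D))) f = 3x^3 - (9/4)x^2 - (7/2)x - 7/8
θ f = 3x^4 - 5x^2 - (7/4)x
Δ f = 3x^3 + (9/2)x^2 - 2x - 7/2
θ Δ f = 9x^3 + 9x^2 - 2x
(θ + θ Δ) f = 3x^4 + 9x^3 + 4x^2 - (15/4)x
θ f = 3x^4 - 5x^2 - (7/4)x
D θ f = 12x^3 - 10x - 7/4
D f = 3x^3 - 5x - 7/4
θ D f = 9x^3 - 5x
[D, θ] f = 3x^3 - 5x - 7/4
(-2([D, θ])) f = -6x^3 + 10x + 7/2
D (-2([D, θ])) f = -18x^2 + 10
S_{-3} (-2([D, θ])) f = 162x^3 - 30x + 7/2
(D + S_{-3}) (-2([D, θ])) f = 162x^3 - 18x^2 - 30x + 27/2
(-(-(1/2)(∇ + D)) + (θ + θ Δ) + (D + S_{-3}) (-2([D, θ]))) f = 3x^4 + 174x^3 - (65/4)x^2 - (149/4)x + 101/8


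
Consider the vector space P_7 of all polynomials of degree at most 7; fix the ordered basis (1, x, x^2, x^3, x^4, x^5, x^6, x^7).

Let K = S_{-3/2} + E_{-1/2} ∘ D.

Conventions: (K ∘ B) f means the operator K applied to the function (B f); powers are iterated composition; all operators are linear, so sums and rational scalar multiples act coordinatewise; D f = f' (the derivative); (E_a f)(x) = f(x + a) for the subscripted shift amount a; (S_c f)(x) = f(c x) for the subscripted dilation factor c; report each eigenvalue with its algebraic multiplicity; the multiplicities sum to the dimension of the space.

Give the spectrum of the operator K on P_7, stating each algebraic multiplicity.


λ = -2187/128 (multiplicity 1), λ = -243/32 (multiplicity 1), λ = -27/8 (multiplicity 1), λ = -3/2 (multiplicity 1), λ = 1 (multiplicity 1), λ = 9/4 (multiplicity 1), λ = 81/16 (multiplicity 1), λ = 729/64 (multiplicity 1)

image of 1: 1
image of x: -(3/2)x + 1
image of x^2: (9/4)x^2 + 2x - 1
image of x^3: -(27/8)x^3 + 3x^2 - 3x + 3/4
image of x^4: (81/16)x^4 + 4x^3 - 6x^2 + 3x - 1/2
image of x^5: -(243/32)x^5 + 5x^4 - 10x^3 + (15/2)x^2 - (5/2)x + 5/16
image of x^6: (729/64)x^6 + 6x^5 - 15x^4 + 15x^3 - (15/2)x^2 + (15/8)x - 3/16
image of x^7: -(2187/128)x^7 + 7x^6 - 21x^5 + (105/4)x^4 - (35/2)x^3 + (105/16)x^2 - (21/16)x + 7/64
the matrix is upper triangular; its diagonal is (1, -3/2, 9/4, -27/8, 81/16, -243/32, 729/64, -2187/128)
for a triangular matrix the eigenvalues are the diagonal entries, with algebraic multiplicity their repetition count


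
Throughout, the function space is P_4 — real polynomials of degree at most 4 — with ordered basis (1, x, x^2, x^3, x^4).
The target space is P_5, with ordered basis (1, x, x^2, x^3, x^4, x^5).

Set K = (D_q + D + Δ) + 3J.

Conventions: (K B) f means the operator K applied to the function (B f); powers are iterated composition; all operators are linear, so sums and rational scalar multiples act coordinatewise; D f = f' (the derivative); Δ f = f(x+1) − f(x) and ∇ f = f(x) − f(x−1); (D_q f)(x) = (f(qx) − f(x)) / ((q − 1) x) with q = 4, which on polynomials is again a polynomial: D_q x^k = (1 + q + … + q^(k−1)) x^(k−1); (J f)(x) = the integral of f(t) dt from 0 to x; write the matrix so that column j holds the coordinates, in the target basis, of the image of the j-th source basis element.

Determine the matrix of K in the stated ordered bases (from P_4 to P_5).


the matrix is [[0, 3, 1, 1, 1]; [3, 0, 9, 3, 4]; [0, 3/2, 0, 27, 6]; [0, 0, 1, 0, 93]; [0, 0, 0, 3/4, 0]; [0, 0, 0, 0, 3/5]] (rows listed top to bottom)

image of 1: 3x
image of x: (3/2)x^2 + 3
image of x^2: x^3 + 9x + 1
image of x^3: (3/4)x^4 + 27x^2 + 3x + 1
image of x^4: (3/5)x^5 + 93x^3 + 6x^2 + 4x + 1
each image's coordinates form column j of the matrix
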